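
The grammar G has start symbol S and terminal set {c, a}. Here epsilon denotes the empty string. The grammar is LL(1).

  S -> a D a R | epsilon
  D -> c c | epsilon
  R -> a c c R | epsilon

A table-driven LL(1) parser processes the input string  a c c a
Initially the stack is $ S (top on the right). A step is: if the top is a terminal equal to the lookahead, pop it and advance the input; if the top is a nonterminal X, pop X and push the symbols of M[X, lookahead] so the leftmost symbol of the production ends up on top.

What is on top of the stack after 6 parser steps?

R

     Stack      Input      Action
  1  $ S        a c c a $  expand S -> a D a R
  2  $ R a D a  a c c a $  match a
  3  $ R a D    c c a $    expand D -> c c
  4  $ R a c c  c c a $    match c
  5  $ R a c    c a $      match c
  6  $ R a      a $        match a
Stack after step 6: $ R (top = R).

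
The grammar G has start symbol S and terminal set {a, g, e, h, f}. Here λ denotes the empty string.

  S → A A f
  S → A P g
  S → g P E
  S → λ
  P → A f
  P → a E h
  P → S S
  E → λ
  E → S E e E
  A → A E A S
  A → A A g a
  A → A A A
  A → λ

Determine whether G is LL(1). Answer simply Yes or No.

No

FIRST(S) = {λ, a, e, f, g}
FIRST(P) = {λ, a, e, f, g}
FIRST(E) = {λ, a, e, f, g}
FIRST(A) = {λ, a, e, f, g}
FOLLOW(S) = {$, a, e, f, g}
FOLLOW(P) = {$, a, e, f, g}
FOLLOW(E) = {$, a, e, f, g, h}
FOLLOW(A) = {a, e, f, g}
Cell M[A, a] receives both A → A E A S and A → A A g a and A → A A A and A → λ — the grammar is not LL(1).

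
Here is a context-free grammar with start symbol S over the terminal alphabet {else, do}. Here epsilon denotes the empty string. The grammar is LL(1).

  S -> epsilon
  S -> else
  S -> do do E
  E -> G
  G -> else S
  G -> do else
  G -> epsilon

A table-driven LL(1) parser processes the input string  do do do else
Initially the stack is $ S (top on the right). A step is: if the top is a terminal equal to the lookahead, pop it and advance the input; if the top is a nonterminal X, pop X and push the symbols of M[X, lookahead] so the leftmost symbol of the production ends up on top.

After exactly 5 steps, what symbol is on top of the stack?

do

     Stack      Input            Action
  1  $ S        do do do else $  expand S -> do do E
  2  $ E do do  do do do else $  match do
  3  $ E do     do do else $     match do
  4  $ E        do else $        expand E -> G
  5  $ G        do else $        expand G -> do else
Stack after step 5: $ else do (top = do).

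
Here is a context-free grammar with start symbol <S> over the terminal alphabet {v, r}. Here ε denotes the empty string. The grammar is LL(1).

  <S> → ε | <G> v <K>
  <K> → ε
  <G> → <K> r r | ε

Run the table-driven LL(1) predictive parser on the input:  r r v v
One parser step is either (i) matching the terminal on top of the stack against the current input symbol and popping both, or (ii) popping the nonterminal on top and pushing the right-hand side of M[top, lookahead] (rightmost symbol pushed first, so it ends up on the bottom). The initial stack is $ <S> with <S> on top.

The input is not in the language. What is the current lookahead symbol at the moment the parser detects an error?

v

step 1: stack=$ <S>  input=r r v v $  — expand <S> → <G> v <K>
step 2: stack=$ <K> v <G>  input=r r v v $  — expand <G> → <K> r r
step 3: stack=$ <K> v r r <K>  input=r r v v $  — expand <K> → ε
step 4: stack=$ <K> v r r  input=r r v v $  — match r
step 5: stack=$ <K> v r  input=r v v $  — match r
step 6: stack=$ <K> v  input=v v $  — match v
step 7: stack=$ <K>  input=v $  — error: M[<K>, v] is empty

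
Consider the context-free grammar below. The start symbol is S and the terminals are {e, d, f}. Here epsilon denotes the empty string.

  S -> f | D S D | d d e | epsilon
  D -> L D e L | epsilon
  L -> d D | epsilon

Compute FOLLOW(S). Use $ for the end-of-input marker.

{$, d, e}

FIRST(L): from L->d D we get {d}; from L->epsilon we get {epsilon}. So FIRST(L) = {epsilon, d}.
FIRST(D): from D->L D e L we get {d, e}; from D->epsilon we get {epsilon}. So FIRST(D) = {epsilon, d, e}.
FIRST(S): from S->f we get {f}; from S->D S D we get {epsilon, d, e, f}; from S->d d e we get {d}; from S->epsilon we get {epsilon}. So FIRST(S) = {epsilon, d, e, f}.
FOLLOW(S) includes $ since S is the start symbol.
FOLLOW(S): in S->D S D, S is followed by D with FIRST {epsilon, d, e}; in S->D S D, the suffix after S is nullable (adds nothing new). Thus FOLLOW(S) = {$, d, e}.
FOLLOW(D): in S->D S D (occurrence 1), D is followed by S D with FIRST {epsilon, d, e, f}; in S->D S D (occurrence 1), the suffix after D is nullable, so FOLLOW(D) ⊇ FOLLOW(S) = {$, d, e}; in S->D S D (occurrence 2), the suffix after D is empty, so FOLLOW(D) ⊇ FOLLOW(S) = {$, d, e}; in D->L D e L, D is followed by e L with FIRST {e}; in L->d D, the suffix after D is empty, so FOLLOW(D) ⊇ FOLLOW(L) = {$, d, e, f}. Thus FOLLOW(D) = {$, d, e, f}.
FOLLOW(L): in D->L D e L (occurrence 1), L is followed by D e L with FIRST {d, e}; in D->L D e L (occurrence 2), the suffix after L is empty, so FOLLOW(L) ⊇ FOLLOW(D) = {$, d, e, f}. Thus FOLLOW(L) = {$, d, e, f}.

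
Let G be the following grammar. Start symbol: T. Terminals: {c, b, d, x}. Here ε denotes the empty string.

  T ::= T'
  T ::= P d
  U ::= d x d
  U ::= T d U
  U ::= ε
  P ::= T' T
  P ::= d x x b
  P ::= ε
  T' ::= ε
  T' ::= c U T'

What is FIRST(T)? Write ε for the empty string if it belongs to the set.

{ε, c, d}

FIRST(T') = {ε, c}
FIRST(T) = {ε, c, d}  (via T', P d)
FIRST(U) = {ε, c, d}  (via T d U)
FIRST(P) = {ε, c, d}  (via T' T)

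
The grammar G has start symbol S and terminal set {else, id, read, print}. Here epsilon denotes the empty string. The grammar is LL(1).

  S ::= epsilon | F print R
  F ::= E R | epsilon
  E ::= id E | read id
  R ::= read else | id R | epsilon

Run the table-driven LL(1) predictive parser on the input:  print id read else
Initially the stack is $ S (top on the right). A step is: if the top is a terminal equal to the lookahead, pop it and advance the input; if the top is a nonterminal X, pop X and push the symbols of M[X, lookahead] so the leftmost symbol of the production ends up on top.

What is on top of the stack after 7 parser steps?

else

     Stack        Input                 Action
  1  $ S          print id read else $  expand S ::= F print R
  2  $ R print F  print id read else $  expand F ::= epsilon
  3  $ R print    print id read else $  match print
  4  $ R          id read else $        expand R ::= id R
  5  $ R id       id read else $        match id
  6  $ R          read else $           expand R ::= read else
  7  $ else read  read else $           match read
Stack after step 7: $ else (top = else).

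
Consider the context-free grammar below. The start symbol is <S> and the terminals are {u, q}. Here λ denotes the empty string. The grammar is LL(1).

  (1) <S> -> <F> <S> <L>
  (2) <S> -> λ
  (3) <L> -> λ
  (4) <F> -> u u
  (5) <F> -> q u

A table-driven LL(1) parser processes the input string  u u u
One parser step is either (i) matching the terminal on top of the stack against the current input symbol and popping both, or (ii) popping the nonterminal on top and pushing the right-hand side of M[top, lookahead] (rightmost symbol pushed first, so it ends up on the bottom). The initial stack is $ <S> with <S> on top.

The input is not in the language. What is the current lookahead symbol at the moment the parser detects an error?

step 1: stack=$ <S>  input=u u u $  — expand <S> -> <F> <S> <L>
step 2: stack=$ <L> <S> <F>  input=u u u $  — expand <F> -> u u
step 3: stack=$ <L> <S> u u  input=u u u $  — match u
step 4: stack=$ <L> <S> u  input=u u $  — match u
step 5: stack=$ <L> <S>  input=u $  — expand <S> -> <F> <S> <L>
step 6: stack=$ <L> <L> <S> <F>  input=u $  — expand <F> -> u u
step 7: stack=$ <L> <L> <S> u u  input=u $  — match u
step 8: stack=$ <L> <L> <S> u  input=$  — error: top is terminal u but lookahead is $

$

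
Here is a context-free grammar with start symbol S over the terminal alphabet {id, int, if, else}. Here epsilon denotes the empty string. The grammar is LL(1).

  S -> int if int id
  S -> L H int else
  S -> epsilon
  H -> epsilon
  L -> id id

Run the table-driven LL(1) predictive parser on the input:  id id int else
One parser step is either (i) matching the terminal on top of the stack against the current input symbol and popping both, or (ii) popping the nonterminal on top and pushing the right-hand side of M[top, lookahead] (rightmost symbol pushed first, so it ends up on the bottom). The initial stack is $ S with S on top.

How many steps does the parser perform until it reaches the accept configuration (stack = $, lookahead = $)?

step 1: stack=$ S  input=id id int else $  — expand S -> L H int else
step 2: stack=$ else int H L  input=id id int else $  — expand L -> id id
step 3: stack=$ else int H id id  input=id id int else $  — match id
step 4: stack=$ else int H id  input=id int else $  — match id
step 5: stack=$ else int H  input=int else $  — expand H -> epsilon
step 6: stack=$ else int  input=int else $  — match int
step 7: stack=$ else  input=else $  — match else
Accept reached after 7 steps.

7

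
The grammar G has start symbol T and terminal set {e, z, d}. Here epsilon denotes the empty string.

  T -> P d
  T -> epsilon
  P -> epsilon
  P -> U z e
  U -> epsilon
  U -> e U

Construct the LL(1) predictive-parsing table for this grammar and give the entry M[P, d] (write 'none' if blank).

P -> epsilon

FIRST(U): from U->epsilon we get {epsilon}; from U->e U we get {e}. So FIRST(U) = {epsilon, e}.
FIRST(P): from P->epsilon we get {epsilon}; from P->U z e we get {e, z}. So FIRST(P) = {epsilon, e, z}.
FIRST(T): from T->P d we get {d, e, z}; from T->epsilon we get {epsilon}. So FIRST(T) = {epsilon, d, e, z}.
FOLLOW(T) includes $ since T is the start symbol.
FOLLOW(P): in T->P d, P is followed by d with FIRST {d}. Thus FOLLOW(P) = {d}.
For P -> epsilon: FIRST(epsilon) = {epsilon}, so it goes in M[P, t] for t ∈ {}; since epsilon ∈ FIRST, also for every t ∈ FOLLOW(P) = {d}.
For P -> U z e: FIRST(U z e) = {e, z}, so it goes in M[P, t] for t ∈ {e, z}.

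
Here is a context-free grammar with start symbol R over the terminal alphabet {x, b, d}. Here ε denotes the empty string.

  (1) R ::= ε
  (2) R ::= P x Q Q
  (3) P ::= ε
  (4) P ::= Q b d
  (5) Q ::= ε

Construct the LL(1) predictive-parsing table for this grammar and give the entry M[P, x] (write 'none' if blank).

P ::= ε

FIRST(Q) = {ε}
FIRST(P) = {ε, b}  (via Q b d)
FIRST(R) = {ε, b, x}  (via P x Q Q)
FOLLOW(R) includes $ since R is the start symbol.
FOLLOW(P): in R::=P x Q Q, P is followed by x Q Q with FIRST {x}. Thus FOLLOW(P) = {x}.
For P ::= ε: FIRST(ε) = {ε}, so it goes in M[P, t] for t ∈ {}; since ε ∈ FIRST, also for every t ∈ FOLLOW(P) = {x}.
For P ::= Q b d: FIRST(Q b d) = {b}, so it goes in M[P, t] for t ∈ {b}.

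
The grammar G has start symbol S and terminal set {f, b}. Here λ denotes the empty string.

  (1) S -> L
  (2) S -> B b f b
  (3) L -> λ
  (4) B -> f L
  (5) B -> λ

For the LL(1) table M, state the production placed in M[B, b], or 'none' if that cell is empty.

B -> λ

FIRST(L): from L->λ we get {λ}. So FIRST(L) = {λ}.
FIRST(B): from B->f L we get {f}; from B->λ we get {λ}. So FIRST(B) = {λ, f}.
FIRST(S): from S->L we get {λ}; from S->B b f b we get {b, f}. So FIRST(S) = {λ, b, f}.
FOLLOW(S) includes $ since S is the start symbol.
FOLLOW(B): in S->B b f b, B is followed by b f b with FIRST {b}. Thus FOLLOW(B) = {b}.
For B -> f L: FIRST(f L) = {f}, so it goes in M[B, t] for t ∈ {f}.
For B -> λ: FIRST(λ) = {λ}, so it goes in M[B, t] for t ∈ {}; since λ ∈ FIRST, also for every t ∈ FOLLOW(B) = {b}.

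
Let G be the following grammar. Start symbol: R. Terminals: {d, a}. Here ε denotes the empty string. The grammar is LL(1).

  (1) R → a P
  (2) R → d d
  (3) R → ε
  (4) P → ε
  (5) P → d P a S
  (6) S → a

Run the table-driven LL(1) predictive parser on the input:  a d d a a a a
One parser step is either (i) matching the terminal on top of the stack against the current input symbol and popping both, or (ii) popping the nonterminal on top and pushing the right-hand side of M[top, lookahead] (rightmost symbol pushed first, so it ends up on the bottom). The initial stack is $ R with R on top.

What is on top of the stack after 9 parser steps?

a

     Stack          Input            Action
  1  $ R            a d d a a a a $  expand R → a P
  2  $ P a          a d d a a a a $  match a
  3  $ P            d d a a a a $    expand P → d P a S
  4  $ S a P d      d d a a a a $    match d
  5  $ S a P        d a a a a $      expand P → d P a S
  6  $ S a S a P d  d a a a a $      match d
  7  $ S a S a P    a a a a $        expand P → ε
  8  $ S a S a      a a a a $        match a
  9  $ S a S        a a a $          expand S → a
Stack after step 9: $ S a a (top = a).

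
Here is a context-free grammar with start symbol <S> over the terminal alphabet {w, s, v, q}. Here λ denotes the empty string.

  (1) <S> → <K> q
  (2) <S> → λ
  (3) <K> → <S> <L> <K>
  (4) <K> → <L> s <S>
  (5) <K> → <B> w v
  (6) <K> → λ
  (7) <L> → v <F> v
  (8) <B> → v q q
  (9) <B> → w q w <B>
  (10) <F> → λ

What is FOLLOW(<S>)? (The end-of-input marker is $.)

FIRST(<L>): from <L>→v <F> v we get {v}. So FIRST(<L>) = {v}.
FIRST(<B>): from <B>→v q q we get {v}; from <B>→w q w <B> we get {w}. So FIRST(<B>) = {v, w}.
FIRST(<F>): from <F>→λ we get {λ}. So FIRST(<F>) = {λ}.
FIRST(<S>): from <S>→<K> q we get {q, v, w}; from <S>→λ we get {λ}. So FIRST(<S>) = {λ, q, v, w}.
FIRST(<K>): from <K>→<S> <L> <K> we get {q, v, w}; from <K>→<L> s <S> we get {v}; from <K>→<B> w v we get {v, w}; from <K>→λ we get {λ}. So FIRST(<K>) = {λ, q, v, w}.
FOLLOW(<S>) includes $ since <S> is the start symbol.
FOLLOW(<K>): in <S>→<K> q, <K> is followed by q with FIRST {q}; in <K>→<S> <L> <K>, the suffix after <K> is empty (adds nothing new). Thus FOLLOW(<K>) = {q}.
FOLLOW(<S>): in <K>→<S> <L> <K>, <S> is followed by <L> <K> with FIRST {v}; in <K>→<L> s <S>, the suffix after <S> is empty, so FOLLOW(<S>) ⊇ FOLLOW(<K>) = {q}. Thus FOLLOW(<S>) = {$, q, v}.
FOLLOW(<L>): in <K>→<S> <L> <K>, <L> is followed by <K> with FIRST {λ, q, v, w}; in <K>→<S> <L> <K>, the suffix after <L> is nullable, so FOLLOW(<L>) ⊇ FOLLOW(<K>) = {q}; in <K>→<L> s <S>, <L> is followed by s <S> with FIRST {s}. Thus FOLLOW(<L>) = {q, s, v, w}.
FOLLOW(<B>): in <K>→<B> w v, <B> is followed by w v with FIRST {w}; in <B>→w q w <B>, the suffix after <B> is empty (adds nothing new). Thus FOLLOW(<B>) = {w}.
FOLLOW(<F>): in <L>→v <F> v, <F> is followed by v with FIRST {v}. Thus FOLLOW(<F>) = {v}.

{$, q, v}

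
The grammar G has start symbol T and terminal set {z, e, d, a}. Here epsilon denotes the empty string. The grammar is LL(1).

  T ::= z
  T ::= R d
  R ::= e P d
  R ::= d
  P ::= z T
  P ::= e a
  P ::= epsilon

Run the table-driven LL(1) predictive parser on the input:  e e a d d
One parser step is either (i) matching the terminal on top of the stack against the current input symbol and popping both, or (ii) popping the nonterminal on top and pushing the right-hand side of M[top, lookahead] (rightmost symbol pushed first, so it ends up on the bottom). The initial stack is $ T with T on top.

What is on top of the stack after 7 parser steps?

d

     Stack      Input        Action
  1  $ T        e e a d d $  expand T ::= R d
  2  $ d R      e e a d d $  expand R ::= e P d
  3  $ d d P e  e e a d d $  match e
  4  $ d d P    e a d d $    expand P ::= e a
  5  $ d d a e  e a d d $    match e
  6  $ d d a    a d d $      match a
  7  $ d d      d d $        match d
Stack after step 7: $ d (top = d).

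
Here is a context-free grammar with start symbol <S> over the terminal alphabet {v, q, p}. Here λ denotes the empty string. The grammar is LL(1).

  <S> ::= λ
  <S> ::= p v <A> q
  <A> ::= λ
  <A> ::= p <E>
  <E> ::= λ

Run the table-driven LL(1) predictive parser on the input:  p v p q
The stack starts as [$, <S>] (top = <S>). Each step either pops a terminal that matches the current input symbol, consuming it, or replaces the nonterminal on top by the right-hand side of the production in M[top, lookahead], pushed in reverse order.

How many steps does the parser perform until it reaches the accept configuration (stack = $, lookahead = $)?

7

step 1: stack=$ <S>  input=p v p q $  — expand <S> ::= p v <A> q
step 2: stack=$ q <A> v p  input=p v p q $  — match p
step 3: stack=$ q <A> v  input=v p q $  — match v
step 4: stack=$ q <A>  input=p q $  — expand <A> ::= p <E>
step 5: stack=$ q <E> p  input=p q $  — match p
step 6: stack=$ q <E>  input=q $  — expand <E> ::= λ
step 7: stack=$ q  input=q $  — match q
Accept reached after 7 steps.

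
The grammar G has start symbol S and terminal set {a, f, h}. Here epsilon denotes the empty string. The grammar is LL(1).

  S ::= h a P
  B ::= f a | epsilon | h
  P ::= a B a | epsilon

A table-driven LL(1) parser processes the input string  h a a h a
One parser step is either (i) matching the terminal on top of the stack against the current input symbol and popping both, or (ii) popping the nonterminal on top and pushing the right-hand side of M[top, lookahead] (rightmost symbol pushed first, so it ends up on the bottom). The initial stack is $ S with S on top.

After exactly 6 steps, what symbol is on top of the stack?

step 1: stack=$ S  input=h a a h a $  — expand S ::= h a P
step 2: stack=$ P a h  input=h a a h a $  — match h
step 3: stack=$ P a  input=a a h a $  — match a
step 4: stack=$ P  input=a h a $  — expand P ::= a B a
step 5: stack=$ a B a  input=a h a $  — match a
step 6: stack=$ a B  input=h a $  — expand B ::= h
Stack after step 6: $ a h (top = h).

h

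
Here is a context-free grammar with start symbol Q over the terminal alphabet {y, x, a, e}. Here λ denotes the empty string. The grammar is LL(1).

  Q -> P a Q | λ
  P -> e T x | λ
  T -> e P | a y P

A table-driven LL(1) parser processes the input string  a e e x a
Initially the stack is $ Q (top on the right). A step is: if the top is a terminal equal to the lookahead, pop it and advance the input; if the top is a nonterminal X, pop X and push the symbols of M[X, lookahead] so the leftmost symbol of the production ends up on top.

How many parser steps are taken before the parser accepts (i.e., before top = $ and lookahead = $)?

12

step 1: stack=$ Q  input=a e e x a $  — expand Q -> P a Q
step 2: stack=$ Q a P  input=a e e x a $  — expand P -> λ
step 3: stack=$ Q a  input=a e e x a $  — match a
step 4: stack=$ Q  input=e e x a $  — expand Q -> P a Q
step 5: stack=$ Q a P  input=e e x a $  — expand P -> e T x
step 6: stack=$ Q a x T e  input=e e x a $  — match e
step 7: stack=$ Q a x T  input=e x a $  — expand T -> e P
step 8: stack=$ Q a x P e  input=e x a $  — match e
step 9: stack=$ Q a x P  input=x a $  — expand P -> λ
step 10: stack=$ Q a x  input=x a $  — match x
step 11: stack=$ Q a  input=a $  — match a
step 12: stack=$ Q  input=$  — expand Q -> λ
Accept reached after 12 steps.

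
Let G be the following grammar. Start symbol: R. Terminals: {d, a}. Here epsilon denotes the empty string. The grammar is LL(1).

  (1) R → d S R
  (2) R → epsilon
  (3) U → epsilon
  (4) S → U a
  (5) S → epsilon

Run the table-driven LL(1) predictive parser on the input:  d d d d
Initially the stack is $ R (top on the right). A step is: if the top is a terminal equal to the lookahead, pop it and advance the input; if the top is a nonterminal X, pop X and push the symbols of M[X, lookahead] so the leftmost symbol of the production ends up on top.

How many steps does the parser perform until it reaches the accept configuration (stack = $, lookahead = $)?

step 1: stack=$ R  input=d d d d $  — expand R → d S R
step 2: stack=$ R S d  input=d d d d $  — match d
step 3: stack=$ R S  input=d d d $  — expand S → epsilon
step 4: stack=$ R  input=d d d $  — expand R → d S R
step 5: stack=$ R S d  input=d d d $  — match d
step 6: stack=$ R S  input=d d $  — expand S → epsilon
step 7: stack=$ R  input=d d $  — expand R → d S R
step 8: stack=$ R S d  input=d d $  — match d
step 9: stack=$ R S  input=d $  — expand S → epsilon
step 10: stack=$ R  input=d $  — expand R → d S R
step 11: stack=$ R S d  input=d $  — match d
step 12: stack=$ R S  input=$  — expand S → epsilon
step 13: stack=$ R  input=$  — expand R → epsilon
Accept reached after 13 steps.

13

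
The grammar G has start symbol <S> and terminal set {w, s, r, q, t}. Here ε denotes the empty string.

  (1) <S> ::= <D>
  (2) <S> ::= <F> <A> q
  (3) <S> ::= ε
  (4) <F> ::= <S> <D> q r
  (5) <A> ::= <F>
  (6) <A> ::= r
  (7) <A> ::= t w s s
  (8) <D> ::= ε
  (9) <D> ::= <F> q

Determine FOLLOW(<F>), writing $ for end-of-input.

{q, r, t}

FIRST(<S>): from <S>::=<D> we get {ε, q}; from <S>::=<F> <A> q we get {q}; from <S>::=ε we get {ε}. So FIRST(<S>) = {ε, q}.
FIRST(<F>): from <F>::=<S> <D> q r we get {q}. So FIRST(<F>) = {q}.
FIRST(<A>): from <A>::=<F> we get {q}; from <A>::=r we get {r}; from <A>::=t w s s we get {t}. So FIRST(<A>) = {q, r, t}.
FIRST(<D>): from <D>::=ε we get {ε}; from <D>::=<F> q we get {q}. So FIRST(<D>) = {ε, q}.
FOLLOW(<S>) includes $ since <S> is the start symbol.
FOLLOW(<S>): in <F>::=<S> <D> q r, <S> is followed by <D> q r with FIRST {q}. Thus FOLLOW(<S>) = {$, q}.
FOLLOW(<A>): in <S>::=<F> <A> q, <A> is followed by q with FIRST {q}. Thus FOLLOW(<A>) = {q}.
FOLLOW(<F>): in <S>::=<F> <A> q, <F> is followed by <A> q with FIRST {q, r, t}; in <A>::=<F>, the suffix after <F> is empty, so FOLLOW(<F>) ⊇ FOLLOW(<A>) = {q}; in <D>::=<F> q, <F> is followed by q with FIRST {q}. Thus FOLLOW(<F>) = {q, r, t}.
FOLLOW(<D>): in <S>::=<D>, the suffix after <D> is empty, so FOLLOW(<D>) ⊇ FOLLOW(<S>) = {$, q}; in <F>::=<S> <D> q r, <D> is followed by q r with FIRST {q}. Thus FOLLOW(<D>) = {$, q}.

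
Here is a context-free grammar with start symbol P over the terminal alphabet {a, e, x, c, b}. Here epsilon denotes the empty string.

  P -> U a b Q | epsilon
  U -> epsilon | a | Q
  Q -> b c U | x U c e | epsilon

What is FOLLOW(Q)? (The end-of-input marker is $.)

FIRST(Q) = {epsilon, b, x}
FIRST(U) = {epsilon, a, b, x}  (via Q)
FIRST(P) = {epsilon, a, b, x}  (via U a b Q)
FOLLOW(P) includes $ since P is the start symbol.
FOLLOW(P): P appears on no right-hand side. Thus FOLLOW(P) = {$}.
FOLLOW(U): in P->U a b Q, U is followed by a b Q with FIRST {a}; in Q->b c U, the suffix after U is empty, so FOLLOW(U) ⊇ FOLLOW(Q) = {$, a, c}; in Q->x U c e, U is followed by c e with FIRST {c}. Thus FOLLOW(U) = {$, a, c}.
FOLLOW(Q): in P->U a b Q, the suffix after Q is empty, so FOLLOW(Q) ⊇ FOLLOW(P) = {$}; in U->Q, the suffix after Q is empty, so FOLLOW(Q) ⊇ FOLLOW(U) = {$, a, c}. Thus FOLLOW(Q) = {$, a, c}.

{$, a, c}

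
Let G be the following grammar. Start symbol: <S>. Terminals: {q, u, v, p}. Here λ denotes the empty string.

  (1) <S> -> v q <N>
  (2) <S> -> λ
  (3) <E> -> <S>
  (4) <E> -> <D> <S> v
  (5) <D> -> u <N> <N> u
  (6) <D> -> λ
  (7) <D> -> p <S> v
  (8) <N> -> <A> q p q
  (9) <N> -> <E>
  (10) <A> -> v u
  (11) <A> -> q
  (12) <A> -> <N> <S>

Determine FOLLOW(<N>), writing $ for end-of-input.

FIRST(<S>): from <S>->v q <N> we get {v}; from <S>->λ we get {λ}. So FIRST(<S>) = {λ, v}.
FIRST(<D>): from <D>->u <N> <N> u we get {u}; from <D>->λ we get {λ}; from <D>->p <S> v we get {p}. So FIRST(<D>) = {λ, p, u}.
FIRST(<E>): from <E>-><S> we get {λ, v}; from <E>-><D> <S> v we get {p, u, v}. So FIRST(<E>) = {λ, p, u, v}.
FIRST(<N>): from <N>-><A> q p q we get {p, q, u, v}; from <N>-><E> we get {λ, p, u, v}. So FIRST(<N>) = {λ, p, q, u, v}.
FIRST(<A>): from <A>->v u we get {v}; from <A>->q we get {q}; from <A>-><N> <S> we get {λ, p, q, u, v}. So FIRST(<A>) = {λ, p, q, u, v}.
FOLLOW(<S>) includes $ since <S> is the start symbol.
FOLLOW(<D>): in <E>-><D> <S> v, <D> is followed by <S> v with FIRST {v}. Thus FOLLOW(<D>) = {v}.
FOLLOW(<A>): in <N>-><A> q p q, <A> is followed by q p q with FIRST {q}. Thus FOLLOW(<A>) = {q}.
FOLLOW(<S>): in <E>-><S>, the suffix after <S> is empty, so FOLLOW(<S>) ⊇ FOLLOW(<E>) = {$, p, q, u, v}; in <E>-><D> <S> v, <S> is followed by v with FIRST {v}; in <D>->p <S> v, <S> is followed by v with FIRST {v}; in <A>-><N> <S>, the suffix after <S> is empty, so FOLLOW(<S>) ⊇ FOLLOW(<A>) = {q}. Thus FOLLOW(<S>) = {$, p, q, u, v}.
FOLLOW(<N>): in <S>->v q <N>, the suffix after <N> is empty, so FOLLOW(<N>) ⊇ FOLLOW(<S>) = {$, p, q, u, v}; in <D>->u <N> <N> u (occurrence 1), <N> is followed by <N> u with FIRST {p, q, u, v}; in <D>->u <N> <N> u (occurrence 2), <N> is followed by u with FIRST {u}; in <A>-><N> <S>, <N> is followed by <S> with FIRST {λ, v}; in <A>-><N> <S>, the suffix after <N> is nullable, so FOLLOW(<N>) ⊇ FOLLOW(<A>) = {q}. Thus FOLLOW(<N>) = {$, p, q, u, v}.
FOLLOW(<E>): in <N>-><E>, the suffix after <E> is empty, so FOLLOW(<E>) ⊇ FOLLOW(<N>) = {$, p, q, u, v}. Thus FOLLOW(<E>) = {$, p, q, u, v}.

{$, p, q, u, v}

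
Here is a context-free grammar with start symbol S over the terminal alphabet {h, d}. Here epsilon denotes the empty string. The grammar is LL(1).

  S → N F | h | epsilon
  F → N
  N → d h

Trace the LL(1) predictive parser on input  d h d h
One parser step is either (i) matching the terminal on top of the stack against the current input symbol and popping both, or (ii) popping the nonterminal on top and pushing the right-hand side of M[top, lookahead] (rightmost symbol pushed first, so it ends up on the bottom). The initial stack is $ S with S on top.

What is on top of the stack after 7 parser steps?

h

     Stack    Input      Action
  1  $ S      d h d h $  expand S → N F
  2  $ F N    d h d h $  expand N → d h
  3  $ F h d  d h d h $  match d
  4  $ F h    h d h $    match h
  5  $ F      d h $      expand F → N
  6  $ N      d h $      expand N → d h
  7  $ h d    d h $      match d
Stack after step 7: $ h (top = h).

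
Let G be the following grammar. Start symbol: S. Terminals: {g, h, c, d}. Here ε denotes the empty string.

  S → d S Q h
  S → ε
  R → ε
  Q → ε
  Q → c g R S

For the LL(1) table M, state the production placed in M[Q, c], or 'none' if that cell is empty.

FIRST(S) = {ε, d}
FIRST(R) = {ε}
FIRST(Q) = {ε, c}
FOLLOW(S) includes $ since S is the start symbol.
FOLLOW(Q): in S→d S Q h, Q is followed by h with FIRST {h}. Thus FOLLOW(Q) = {h}.
For Q → ε: FIRST(ε) = {ε}, so it goes in M[Q, t] for t ∈ {}; since ε ∈ FIRST, also for every t ∈ FOLLOW(Q) = {h}.
For Q → c g R S: FIRST(c g R S) = {c}, so it goes in M[Q, t] for t ∈ {c}.

Q → c g R S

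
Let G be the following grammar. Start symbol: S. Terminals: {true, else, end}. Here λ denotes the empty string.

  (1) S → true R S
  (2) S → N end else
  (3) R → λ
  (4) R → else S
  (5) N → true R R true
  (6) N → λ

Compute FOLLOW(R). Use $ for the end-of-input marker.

{else, end, true}

FIRST(R): from R→λ we get {λ}; from R→else S we get {else}. So FIRST(R) = {λ, else}.
FIRST(N): from N→true R R true we get {true}; from N→λ we get {λ}. So FIRST(N) = {λ, true}.
FIRST(S): from S→true R S we get {true}; from S→N end else we get {end, true}. So FIRST(S) = {end, true}.
FOLLOW(S) includes $ since S is the start symbol.
FOLLOW(R): in S→true R S, R is followed by S with FIRST {end, true}; in N→true R R true (occurrence 1), R is followed by R true with FIRST {else, true}; in N→true R R true (occurrence 2), R is followed by true with FIRST {true}. Thus FOLLOW(R) = {else, end, true}.
FOLLOW(S): in S→true R S, the suffix after S is empty (adds nothing new); in R→else S, the suffix after S is empty, so FOLLOW(S) ⊇ FOLLOW(R) = {else, end, true}. Thus FOLLOW(S) = {$, else, end, true}.
FOLLOW(N): in S→N end else, N is followed by end else with FIRST {end}. Thus FOLLOW(N) = {end}.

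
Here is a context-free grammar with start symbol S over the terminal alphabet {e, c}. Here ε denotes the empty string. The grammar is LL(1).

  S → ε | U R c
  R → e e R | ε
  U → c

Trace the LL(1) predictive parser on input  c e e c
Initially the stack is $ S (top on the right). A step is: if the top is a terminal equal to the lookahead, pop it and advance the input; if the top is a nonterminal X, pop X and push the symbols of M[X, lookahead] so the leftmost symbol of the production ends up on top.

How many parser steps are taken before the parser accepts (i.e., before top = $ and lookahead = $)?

8

step 1: stack=$ S  input=c e e c $  — expand S → U R c
step 2: stack=$ c R U  input=c e e c $  — expand U → c
step 3: stack=$ c R c  input=c e e c $  — match c
step 4: stack=$ c R  input=e e c $  — expand R → e e R
step 5: stack=$ c R e e  input=e e c $  — match e
step 6: stack=$ c R e  input=e c $  — match e
step 7: stack=$ c R  input=c $  — expand R → ε
step 8: stack=$ c  input=c $  — match c
Accept reached after 8 steps.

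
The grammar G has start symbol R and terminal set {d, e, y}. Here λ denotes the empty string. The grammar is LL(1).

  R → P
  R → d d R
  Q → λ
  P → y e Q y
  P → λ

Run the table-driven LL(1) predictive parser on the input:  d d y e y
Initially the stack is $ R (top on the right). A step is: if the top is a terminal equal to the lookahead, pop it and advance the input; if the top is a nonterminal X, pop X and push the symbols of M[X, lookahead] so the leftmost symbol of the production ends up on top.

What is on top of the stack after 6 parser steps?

     Stack      Input        Action
  1  $ R        d d y e y $  expand R → d d R
  2  $ R d d    d d y e y $  match d
  3  $ R d      d y e y $    match d
  4  $ R        y e y $      expand R → P
  5  $ P        y e y $      expand P → y e Q y
  6  $ y Q e y  y e y $      match y
Stack after step 6: $ y Q e (top = e).

e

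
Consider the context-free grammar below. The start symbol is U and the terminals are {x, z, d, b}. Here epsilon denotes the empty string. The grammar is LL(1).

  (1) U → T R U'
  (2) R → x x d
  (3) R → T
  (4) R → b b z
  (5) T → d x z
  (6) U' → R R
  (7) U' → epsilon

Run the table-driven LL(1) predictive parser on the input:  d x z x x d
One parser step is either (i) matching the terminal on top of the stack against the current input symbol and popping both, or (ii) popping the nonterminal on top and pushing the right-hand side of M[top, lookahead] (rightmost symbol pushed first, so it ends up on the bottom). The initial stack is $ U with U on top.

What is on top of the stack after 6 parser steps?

x

     Stack         Input          Action
  1  $ U           d x z x x d $  expand U → T R U'
  2  $ U' R T      d x z x x d $  expand T → d x z
  3  $ U' R z x d  d x z x x d $  match d
  4  $ U' R z x    x z x x d $    match x
  5  $ U' R z      z x x d $      match z
  6  $ U' R        x x d $        expand R → x x d
Stack after step 6: $ U' d x x (top = x).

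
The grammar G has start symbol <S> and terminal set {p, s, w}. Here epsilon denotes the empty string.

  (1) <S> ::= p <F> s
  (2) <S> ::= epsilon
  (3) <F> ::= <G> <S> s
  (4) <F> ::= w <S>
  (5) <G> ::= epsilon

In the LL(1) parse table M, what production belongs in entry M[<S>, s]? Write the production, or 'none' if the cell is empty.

<S> ::= epsilon

FIRST(<S>): from <S>::=p <F> s we get {p}; from <S>::=epsilon we get {epsilon}. So FIRST(<S>) = {epsilon, p}.
FIRST(<G>): from <G>::=epsilon we get {epsilon}. So FIRST(<G>) = {epsilon}.
FIRST(<F>): from <F>::=<G> <S> s we get {p, s}; from <F>::=w <S> we get {w}. So FIRST(<F>) = {p, s, w}.
FOLLOW(<S>) includes $ since <S> is the start symbol.
FOLLOW(<F>): in <S>::=p <F> s, <F> is followed by s with FIRST {s}. Thus FOLLOW(<F>) = {s}.
FOLLOW(<S>): in <F>::=<G> <S> s, <S> is followed by s with FIRST {s}; in <F>::=w <S>, the suffix after <S> is empty, so FOLLOW(<S>) ⊇ FOLLOW(<F>) = {s}. Thus FOLLOW(<S>) = {$, s}.
For <S> ::= p <F> s: FIRST(p <F> s) = {p}, so it goes in M[<S>, t] for t ∈ {p}.
For <S> ::= epsilon: FIRST(epsilon) = {epsilon}, so it goes in M[<S>, t] for t ∈ {}; since epsilon ∈ FIRST, also for every t ∈ FOLLOW(<S>) = {$, s}.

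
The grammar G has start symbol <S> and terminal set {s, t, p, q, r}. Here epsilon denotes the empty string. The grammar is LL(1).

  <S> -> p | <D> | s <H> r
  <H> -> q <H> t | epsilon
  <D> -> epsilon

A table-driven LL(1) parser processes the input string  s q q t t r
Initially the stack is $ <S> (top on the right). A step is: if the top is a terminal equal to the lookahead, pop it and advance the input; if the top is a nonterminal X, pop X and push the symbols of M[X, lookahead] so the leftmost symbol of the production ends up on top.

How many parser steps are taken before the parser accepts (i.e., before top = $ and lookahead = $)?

      Stack          Input          Action
   1  $ <S>          s q q t t r $  expand <S> -> s <H> r
   2  $ r <H> s      s q q t t r $  match s
   3  $ r <H>        q q t t r $    expand <H> -> q <H> t
   4  $ r t <H> q    q q t t r $    match q
   5  $ r t <H>      q t t r $      expand <H> -> q <H> t
   6  $ r t t <H> q  q t t r $      match q
   7  $ r t t <H>    t t r $        expand <H> -> epsilon
   8  $ r t t        t t r $        match t
   9  $ r t          t r $          match t
  10  $ r            r $            match r
Accept reached after 10 steps.

10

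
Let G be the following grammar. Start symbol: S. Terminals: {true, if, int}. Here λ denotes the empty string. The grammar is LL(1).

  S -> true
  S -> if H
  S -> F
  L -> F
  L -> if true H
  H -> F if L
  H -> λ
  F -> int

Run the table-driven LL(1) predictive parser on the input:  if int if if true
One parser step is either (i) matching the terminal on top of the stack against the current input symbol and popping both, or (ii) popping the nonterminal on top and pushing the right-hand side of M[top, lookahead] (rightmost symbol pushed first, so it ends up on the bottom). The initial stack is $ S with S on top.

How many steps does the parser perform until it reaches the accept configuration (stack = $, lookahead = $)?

10

      Stack        Input                Action
   1  $ S          if int if if true $  expand S -> if H
   2  $ H if       if int if if true $  match if
   3  $ H          int if if true $     expand H -> F if L
   4  $ L if F     int if if true $     expand F -> int
   5  $ L if int   int if if true $     match int
   6  $ L if       if if true $         match if
   7  $ L          if true $            expand L -> if true H
   8  $ H true if  if true $            match if
   9  $ H true     true $               match true
  10  $ H          $                    expand H -> λ
Accept reached after 10 steps.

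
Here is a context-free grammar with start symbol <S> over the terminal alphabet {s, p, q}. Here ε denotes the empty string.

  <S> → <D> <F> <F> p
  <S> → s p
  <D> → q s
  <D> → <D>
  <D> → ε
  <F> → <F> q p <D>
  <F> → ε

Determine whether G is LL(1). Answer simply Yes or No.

No

FIRST(<S>) = {p, q, s}
FIRST(<D>) = {ε, q}
FIRST(<F>) = {ε, q}
FOLLOW(<S>) = {$}
FOLLOW(<D>) = {p, q}
FOLLOW(<F>) = {p, q}
Cell M[<D>, p] receives both <D> → <D> and <D> → ε — the grammar is not LL(1).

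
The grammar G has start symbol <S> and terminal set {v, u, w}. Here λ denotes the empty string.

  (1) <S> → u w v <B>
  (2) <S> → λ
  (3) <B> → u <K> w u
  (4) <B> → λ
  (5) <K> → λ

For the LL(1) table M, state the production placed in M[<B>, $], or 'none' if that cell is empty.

FIRST(<S>): from <S>→u w v <B> we get {u}; from <S>→λ we get {λ}. So FIRST(<S>) = {λ, u}.
FIRST(<B>): from <B>→u <K> w u we get {u}; from <B>→λ we get {λ}. So FIRST(<B>) = {λ, u}.
FIRST(<K>): from <K>→λ we get {λ}. So FIRST(<K>) = {λ}.
FOLLOW(<S>) includes $ since <S> is the start symbol.
FOLLOW(<S>): <S> appears on no right-hand side. Thus FOLLOW(<S>) = {$}.
FOLLOW(<B>): in <S>→u w v <B>, the suffix after <B> is empty, so FOLLOW(<B>) ⊇ FOLLOW(<S>) = {$}. Thus FOLLOW(<B>) = {$}.
For <B> → u <K> w u: FIRST(u <K> w u) = {u}, so it goes in M[<B>, t] for t ∈ {u}.
For <B> → λ: FIRST(λ) = {λ}, so it goes in M[<B>, t] for t ∈ {}; since λ ∈ FIRST, also for every t ∈ FOLLOW(<B>) = {$}.

<B> → λ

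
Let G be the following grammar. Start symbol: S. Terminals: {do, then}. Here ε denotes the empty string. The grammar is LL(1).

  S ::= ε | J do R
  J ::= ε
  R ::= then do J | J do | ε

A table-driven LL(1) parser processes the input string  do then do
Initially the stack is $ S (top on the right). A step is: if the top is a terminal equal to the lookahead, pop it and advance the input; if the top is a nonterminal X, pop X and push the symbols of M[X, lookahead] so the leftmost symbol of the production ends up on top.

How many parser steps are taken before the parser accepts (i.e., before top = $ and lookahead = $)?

7

step 1: stack=$ S  input=do then do $  — expand S ::= J do R
step 2: stack=$ R do J  input=do then do $  — expand J ::= ε
step 3: stack=$ R do  input=do then do $  — match do
step 4: stack=$ R  input=then do $  — expand R ::= then do J
step 5: stack=$ J do then  input=then do $  — match then
step 6: stack=$ J do  input=do $  — match do
step 7: stack=$ J  input=$  — expand J ::= ε
Accept reached after 7 steps.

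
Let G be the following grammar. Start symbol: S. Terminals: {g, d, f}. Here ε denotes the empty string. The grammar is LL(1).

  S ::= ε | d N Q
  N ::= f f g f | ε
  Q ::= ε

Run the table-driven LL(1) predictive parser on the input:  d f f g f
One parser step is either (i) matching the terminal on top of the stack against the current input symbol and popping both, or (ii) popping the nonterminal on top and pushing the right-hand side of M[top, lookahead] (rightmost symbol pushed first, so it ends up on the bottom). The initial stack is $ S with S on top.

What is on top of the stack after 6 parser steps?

f

     Stack        Input        Action
  1  $ S          d f f g f $  expand S ::= d N Q
  2  $ Q N d      d f f g f $  match d
  3  $ Q N        f f g f $    expand N ::= f f g f
  4  $ Q f g f f  f f g f $    match f
  5  $ Q f g f    f g f $      match f
  6  $ Q f g      g f $        match g
Stack after step 6: $ Q f (top = f).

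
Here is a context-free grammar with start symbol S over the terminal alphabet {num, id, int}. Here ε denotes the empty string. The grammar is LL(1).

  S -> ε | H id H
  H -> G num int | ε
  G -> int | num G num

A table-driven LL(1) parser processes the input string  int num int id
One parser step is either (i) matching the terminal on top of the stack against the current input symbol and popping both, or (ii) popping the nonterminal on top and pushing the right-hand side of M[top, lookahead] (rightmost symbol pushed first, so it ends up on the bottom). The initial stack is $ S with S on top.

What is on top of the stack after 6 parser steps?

     Stack               Input             Action
  1  $ S                 int num int id $  expand S -> H id H
  2  $ H id H            int num int id $  expand H -> G num int
  3  $ H id int num G    int num int id $  expand G -> int
  4  $ H id int num int  int num int id $  match int
  5  $ H id int num      num int id $      match num
  6  $ H id int          int id $          match int
Stack after step 6: $ H id (top = id).

id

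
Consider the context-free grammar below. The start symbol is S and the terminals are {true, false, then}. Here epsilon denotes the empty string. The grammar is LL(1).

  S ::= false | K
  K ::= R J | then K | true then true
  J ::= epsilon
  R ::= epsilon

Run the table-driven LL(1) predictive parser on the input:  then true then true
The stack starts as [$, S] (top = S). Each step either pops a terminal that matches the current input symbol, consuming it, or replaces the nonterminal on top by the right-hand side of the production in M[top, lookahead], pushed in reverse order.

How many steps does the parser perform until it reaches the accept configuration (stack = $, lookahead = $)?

     Stack             Input                  Action
  1  $ S               then true then true $  expand S ::= K
  2  $ K               then true then true $  expand K ::= then K
  3  $ K then          then true then true $  match then
  4  $ K               true then true $       expand K ::= true then true
  5  $ true then true  true then true $       match true
  6  $ true then       then true $            match then
  7  $ true            true $                 match true
Accept reached after 7 steps.

7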